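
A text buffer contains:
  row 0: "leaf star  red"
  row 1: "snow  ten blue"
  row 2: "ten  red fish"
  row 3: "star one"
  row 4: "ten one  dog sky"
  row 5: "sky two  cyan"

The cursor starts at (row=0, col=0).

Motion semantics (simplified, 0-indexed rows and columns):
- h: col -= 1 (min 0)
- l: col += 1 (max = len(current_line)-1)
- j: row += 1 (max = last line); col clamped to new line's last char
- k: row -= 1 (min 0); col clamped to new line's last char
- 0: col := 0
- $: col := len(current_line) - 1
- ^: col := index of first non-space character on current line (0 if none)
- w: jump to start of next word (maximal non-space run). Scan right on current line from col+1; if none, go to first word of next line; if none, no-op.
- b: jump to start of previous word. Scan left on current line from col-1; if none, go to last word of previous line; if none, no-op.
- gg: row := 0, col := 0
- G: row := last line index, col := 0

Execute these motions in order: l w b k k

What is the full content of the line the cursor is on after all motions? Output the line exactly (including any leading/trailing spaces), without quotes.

After 1 (l): row=0 col=1 char='e'
After 2 (w): row=0 col=5 char='s'
After 3 (b): row=0 col=0 char='l'
After 4 (k): row=0 col=0 char='l'
After 5 (k): row=0 col=0 char='l'

Answer: leaf star  red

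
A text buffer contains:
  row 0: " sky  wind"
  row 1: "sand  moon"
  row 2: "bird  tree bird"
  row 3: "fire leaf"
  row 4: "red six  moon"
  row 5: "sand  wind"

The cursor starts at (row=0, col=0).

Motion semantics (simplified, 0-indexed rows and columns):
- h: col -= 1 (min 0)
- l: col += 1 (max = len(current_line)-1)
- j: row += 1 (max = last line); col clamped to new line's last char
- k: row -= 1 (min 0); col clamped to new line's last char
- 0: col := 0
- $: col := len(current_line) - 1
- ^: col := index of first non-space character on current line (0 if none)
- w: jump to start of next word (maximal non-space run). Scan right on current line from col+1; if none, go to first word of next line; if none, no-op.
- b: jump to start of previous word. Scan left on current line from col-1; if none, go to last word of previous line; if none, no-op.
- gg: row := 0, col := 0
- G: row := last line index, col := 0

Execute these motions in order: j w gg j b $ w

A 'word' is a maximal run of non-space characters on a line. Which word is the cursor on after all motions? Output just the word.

After 1 (j): row=1 col=0 char='s'
After 2 (w): row=1 col=6 char='m'
After 3 (gg): row=0 col=0 char='_'
After 4 (j): row=1 col=0 char='s'
After 5 (b): row=0 col=6 char='w'
After 6 ($): row=0 col=9 char='d'
After 7 (w): row=1 col=0 char='s'

Answer: sand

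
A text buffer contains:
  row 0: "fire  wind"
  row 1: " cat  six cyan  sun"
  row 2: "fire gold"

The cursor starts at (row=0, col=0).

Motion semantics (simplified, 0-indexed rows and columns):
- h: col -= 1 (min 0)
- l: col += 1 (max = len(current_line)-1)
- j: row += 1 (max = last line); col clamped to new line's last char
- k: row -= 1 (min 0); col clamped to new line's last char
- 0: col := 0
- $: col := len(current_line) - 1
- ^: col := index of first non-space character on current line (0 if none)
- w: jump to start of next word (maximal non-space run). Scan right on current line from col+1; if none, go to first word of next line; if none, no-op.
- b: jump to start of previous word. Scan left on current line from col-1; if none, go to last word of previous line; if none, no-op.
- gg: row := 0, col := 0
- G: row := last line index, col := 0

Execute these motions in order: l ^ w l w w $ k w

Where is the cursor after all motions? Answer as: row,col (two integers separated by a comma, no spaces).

After 1 (l): row=0 col=1 char='i'
After 2 (^): row=0 col=0 char='f'
After 3 (w): row=0 col=6 char='w'
After 4 (l): row=0 col=7 char='i'
After 5 (w): row=1 col=1 char='c'
After 6 (w): row=1 col=6 char='s'
After 7 ($): row=1 col=18 char='n'
After 8 (k): row=0 col=9 char='d'
After 9 (w): row=1 col=1 char='c'

Answer: 1,1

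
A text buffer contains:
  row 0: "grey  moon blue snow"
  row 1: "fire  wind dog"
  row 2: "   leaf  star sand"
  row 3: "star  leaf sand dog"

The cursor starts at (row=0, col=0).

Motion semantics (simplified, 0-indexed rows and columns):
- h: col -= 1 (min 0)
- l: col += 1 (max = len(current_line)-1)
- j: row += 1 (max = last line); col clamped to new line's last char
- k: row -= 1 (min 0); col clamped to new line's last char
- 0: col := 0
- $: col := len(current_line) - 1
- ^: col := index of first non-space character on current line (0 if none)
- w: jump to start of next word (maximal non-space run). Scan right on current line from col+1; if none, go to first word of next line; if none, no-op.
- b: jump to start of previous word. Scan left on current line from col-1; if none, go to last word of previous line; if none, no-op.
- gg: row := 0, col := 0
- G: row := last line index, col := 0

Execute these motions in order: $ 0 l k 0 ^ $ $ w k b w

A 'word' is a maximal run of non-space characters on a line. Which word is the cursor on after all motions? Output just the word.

Answer: moon

Derivation:
After 1 ($): row=0 col=19 char='w'
After 2 (0): row=0 col=0 char='g'
After 3 (l): row=0 col=1 char='r'
After 4 (k): row=0 col=1 char='r'
After 5 (0): row=0 col=0 char='g'
After 6 (^): row=0 col=0 char='g'
After 7 ($): row=0 col=19 char='w'
After 8 ($): row=0 col=19 char='w'
After 9 (w): row=1 col=0 char='f'
After 10 (k): row=0 col=0 char='g'
After 11 (b): row=0 col=0 char='g'
After 12 (w): row=0 col=6 char='m'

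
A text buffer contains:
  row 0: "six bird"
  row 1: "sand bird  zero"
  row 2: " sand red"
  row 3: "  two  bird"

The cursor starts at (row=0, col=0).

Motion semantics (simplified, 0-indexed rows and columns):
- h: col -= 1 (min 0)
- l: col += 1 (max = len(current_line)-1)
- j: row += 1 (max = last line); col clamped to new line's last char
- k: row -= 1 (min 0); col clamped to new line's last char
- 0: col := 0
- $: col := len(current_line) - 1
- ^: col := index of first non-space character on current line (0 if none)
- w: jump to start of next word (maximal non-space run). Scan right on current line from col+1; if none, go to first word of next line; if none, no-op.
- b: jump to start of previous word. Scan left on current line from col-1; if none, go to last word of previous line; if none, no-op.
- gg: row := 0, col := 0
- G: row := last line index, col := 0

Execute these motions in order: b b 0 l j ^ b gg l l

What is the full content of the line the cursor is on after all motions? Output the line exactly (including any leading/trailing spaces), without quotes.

Answer: six bird

Derivation:
After 1 (b): row=0 col=0 char='s'
After 2 (b): row=0 col=0 char='s'
After 3 (0): row=0 col=0 char='s'
After 4 (l): row=0 col=1 char='i'
After 5 (j): row=1 col=1 char='a'
After 6 (^): row=1 col=0 char='s'
After 7 (b): row=0 col=4 char='b'
After 8 (gg): row=0 col=0 char='s'
After 9 (l): row=0 col=1 char='i'
After 10 (l): row=0 col=2 char='x'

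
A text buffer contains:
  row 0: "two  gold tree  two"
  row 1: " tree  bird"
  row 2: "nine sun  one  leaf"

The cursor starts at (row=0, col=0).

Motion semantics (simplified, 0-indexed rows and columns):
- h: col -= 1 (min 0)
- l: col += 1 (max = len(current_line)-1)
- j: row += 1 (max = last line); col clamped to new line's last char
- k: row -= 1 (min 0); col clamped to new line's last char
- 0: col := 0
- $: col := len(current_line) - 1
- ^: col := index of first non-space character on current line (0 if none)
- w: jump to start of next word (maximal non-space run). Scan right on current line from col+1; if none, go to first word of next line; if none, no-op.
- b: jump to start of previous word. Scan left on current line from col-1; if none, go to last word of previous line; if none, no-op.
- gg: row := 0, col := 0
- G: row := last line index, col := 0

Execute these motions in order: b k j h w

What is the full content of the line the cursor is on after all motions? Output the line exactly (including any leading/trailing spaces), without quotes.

Answer:  tree  bird

Derivation:
After 1 (b): row=0 col=0 char='t'
After 2 (k): row=0 col=0 char='t'
After 3 (j): row=1 col=0 char='_'
After 4 (h): row=1 col=0 char='_'
After 5 (w): row=1 col=1 char='t'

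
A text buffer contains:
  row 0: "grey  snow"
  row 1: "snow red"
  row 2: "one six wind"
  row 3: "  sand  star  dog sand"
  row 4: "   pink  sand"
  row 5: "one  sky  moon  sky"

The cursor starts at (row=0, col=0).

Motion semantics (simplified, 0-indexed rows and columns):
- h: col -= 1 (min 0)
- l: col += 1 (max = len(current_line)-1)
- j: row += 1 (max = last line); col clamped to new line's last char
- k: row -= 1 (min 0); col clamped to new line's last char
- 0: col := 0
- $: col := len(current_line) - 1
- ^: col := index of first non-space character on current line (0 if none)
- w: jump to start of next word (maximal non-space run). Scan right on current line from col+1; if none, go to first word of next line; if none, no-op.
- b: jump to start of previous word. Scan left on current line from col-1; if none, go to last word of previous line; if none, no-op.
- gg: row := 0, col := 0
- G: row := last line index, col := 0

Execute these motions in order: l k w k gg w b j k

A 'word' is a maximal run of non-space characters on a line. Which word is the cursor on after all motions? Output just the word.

Answer: grey

Derivation:
After 1 (l): row=0 col=1 char='r'
After 2 (k): row=0 col=1 char='r'
After 3 (w): row=0 col=6 char='s'
After 4 (k): row=0 col=6 char='s'
After 5 (gg): row=0 col=0 char='g'
After 6 (w): row=0 col=6 char='s'
After 7 (b): row=0 col=0 char='g'
After 8 (j): row=1 col=0 char='s'
After 9 (k): row=0 col=0 char='g'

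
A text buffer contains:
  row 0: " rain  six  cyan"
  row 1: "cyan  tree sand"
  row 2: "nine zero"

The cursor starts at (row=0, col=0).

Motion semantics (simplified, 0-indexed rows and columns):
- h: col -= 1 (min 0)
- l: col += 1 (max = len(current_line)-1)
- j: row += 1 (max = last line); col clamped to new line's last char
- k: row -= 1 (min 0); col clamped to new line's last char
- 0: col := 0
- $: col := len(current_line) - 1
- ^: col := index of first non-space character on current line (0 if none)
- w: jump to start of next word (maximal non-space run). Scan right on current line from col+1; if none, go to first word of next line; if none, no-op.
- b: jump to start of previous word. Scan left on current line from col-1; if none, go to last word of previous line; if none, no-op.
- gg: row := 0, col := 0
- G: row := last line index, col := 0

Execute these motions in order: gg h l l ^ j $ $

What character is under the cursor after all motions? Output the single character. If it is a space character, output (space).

Answer: d

Derivation:
After 1 (gg): row=0 col=0 char='_'
After 2 (h): row=0 col=0 char='_'
After 3 (l): row=0 col=1 char='r'
After 4 (l): row=0 col=2 char='a'
After 5 (^): row=0 col=1 char='r'
After 6 (j): row=1 col=1 char='y'
After 7 ($): row=1 col=14 char='d'
After 8 ($): row=1 col=14 char='d'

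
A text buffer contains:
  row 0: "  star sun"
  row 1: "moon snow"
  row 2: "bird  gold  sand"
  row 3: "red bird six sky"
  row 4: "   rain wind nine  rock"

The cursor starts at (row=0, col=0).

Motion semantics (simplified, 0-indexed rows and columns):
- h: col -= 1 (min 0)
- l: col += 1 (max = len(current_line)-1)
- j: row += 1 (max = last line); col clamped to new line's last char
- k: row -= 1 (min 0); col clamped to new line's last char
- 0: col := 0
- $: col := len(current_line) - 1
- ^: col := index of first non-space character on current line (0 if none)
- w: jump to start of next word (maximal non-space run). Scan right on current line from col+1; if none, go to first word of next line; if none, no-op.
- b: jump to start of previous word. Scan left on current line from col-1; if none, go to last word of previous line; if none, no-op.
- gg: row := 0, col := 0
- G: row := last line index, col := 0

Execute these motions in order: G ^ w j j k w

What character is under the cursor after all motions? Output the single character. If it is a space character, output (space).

After 1 (G): row=4 col=0 char='_'
After 2 (^): row=4 col=3 char='r'
After 3 (w): row=4 col=8 char='w'
After 4 (j): row=4 col=8 char='w'
After 5 (j): row=4 col=8 char='w'
After 6 (k): row=3 col=8 char='_'
After 7 (w): row=3 col=9 char='s'

Answer: s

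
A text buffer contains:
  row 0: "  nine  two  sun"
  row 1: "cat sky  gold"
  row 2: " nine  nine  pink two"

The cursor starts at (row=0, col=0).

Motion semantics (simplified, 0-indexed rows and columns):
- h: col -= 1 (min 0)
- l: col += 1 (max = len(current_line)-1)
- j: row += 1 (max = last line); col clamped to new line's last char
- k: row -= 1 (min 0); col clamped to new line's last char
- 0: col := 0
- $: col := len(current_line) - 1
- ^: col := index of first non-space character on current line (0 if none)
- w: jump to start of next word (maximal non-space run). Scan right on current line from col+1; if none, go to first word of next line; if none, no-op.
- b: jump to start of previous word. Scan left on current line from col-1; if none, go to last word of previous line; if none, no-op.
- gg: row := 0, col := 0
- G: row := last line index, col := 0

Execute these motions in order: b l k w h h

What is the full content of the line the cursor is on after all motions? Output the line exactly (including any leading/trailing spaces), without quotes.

Answer:   nine  two  sun

Derivation:
After 1 (b): row=0 col=0 char='_'
After 2 (l): row=0 col=1 char='_'
After 3 (k): row=0 col=1 char='_'
After 4 (w): row=0 col=2 char='n'
After 5 (h): row=0 col=1 char='_'
After 6 (h): row=0 col=0 char='_'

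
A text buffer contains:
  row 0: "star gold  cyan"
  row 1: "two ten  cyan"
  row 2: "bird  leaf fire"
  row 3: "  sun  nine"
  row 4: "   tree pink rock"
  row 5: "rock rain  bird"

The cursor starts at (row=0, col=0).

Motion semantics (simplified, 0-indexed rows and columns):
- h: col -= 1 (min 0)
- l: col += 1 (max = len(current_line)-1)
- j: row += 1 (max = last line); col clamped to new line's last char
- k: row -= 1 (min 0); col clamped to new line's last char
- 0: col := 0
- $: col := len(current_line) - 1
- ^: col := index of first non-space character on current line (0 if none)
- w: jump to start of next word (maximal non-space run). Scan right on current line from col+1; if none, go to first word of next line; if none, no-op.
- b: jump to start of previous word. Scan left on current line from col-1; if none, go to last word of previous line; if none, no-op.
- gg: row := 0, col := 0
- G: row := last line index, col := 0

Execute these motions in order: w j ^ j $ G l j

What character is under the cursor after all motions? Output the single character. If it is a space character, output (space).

After 1 (w): row=0 col=5 char='g'
After 2 (j): row=1 col=5 char='e'
After 3 (^): row=1 col=0 char='t'
After 4 (j): row=2 col=0 char='b'
After 5 ($): row=2 col=14 char='e'
After 6 (G): row=5 col=0 char='r'
After 7 (l): row=5 col=1 char='o'
After 8 (j): row=5 col=1 char='o'

Answer: o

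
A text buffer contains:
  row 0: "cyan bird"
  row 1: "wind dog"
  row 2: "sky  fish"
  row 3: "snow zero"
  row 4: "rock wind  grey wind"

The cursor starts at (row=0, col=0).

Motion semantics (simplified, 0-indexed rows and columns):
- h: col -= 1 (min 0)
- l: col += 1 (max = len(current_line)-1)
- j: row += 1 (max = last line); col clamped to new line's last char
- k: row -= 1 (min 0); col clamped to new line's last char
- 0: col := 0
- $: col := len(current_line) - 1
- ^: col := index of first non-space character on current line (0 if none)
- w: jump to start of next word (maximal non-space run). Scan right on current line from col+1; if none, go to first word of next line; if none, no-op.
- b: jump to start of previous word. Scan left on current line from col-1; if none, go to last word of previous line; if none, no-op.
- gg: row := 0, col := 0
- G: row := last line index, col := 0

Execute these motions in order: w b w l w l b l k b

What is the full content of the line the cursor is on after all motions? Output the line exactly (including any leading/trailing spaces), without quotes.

After 1 (w): row=0 col=5 char='b'
After 2 (b): row=0 col=0 char='c'
After 3 (w): row=0 col=5 char='b'
After 4 (l): row=0 col=6 char='i'
After 5 (w): row=1 col=0 char='w'
After 6 (l): row=1 col=1 char='i'
After 7 (b): row=1 col=0 char='w'
After 8 (l): row=1 col=1 char='i'
After 9 (k): row=0 col=1 char='y'
After 10 (b): row=0 col=0 char='c'

Answer: cyan bird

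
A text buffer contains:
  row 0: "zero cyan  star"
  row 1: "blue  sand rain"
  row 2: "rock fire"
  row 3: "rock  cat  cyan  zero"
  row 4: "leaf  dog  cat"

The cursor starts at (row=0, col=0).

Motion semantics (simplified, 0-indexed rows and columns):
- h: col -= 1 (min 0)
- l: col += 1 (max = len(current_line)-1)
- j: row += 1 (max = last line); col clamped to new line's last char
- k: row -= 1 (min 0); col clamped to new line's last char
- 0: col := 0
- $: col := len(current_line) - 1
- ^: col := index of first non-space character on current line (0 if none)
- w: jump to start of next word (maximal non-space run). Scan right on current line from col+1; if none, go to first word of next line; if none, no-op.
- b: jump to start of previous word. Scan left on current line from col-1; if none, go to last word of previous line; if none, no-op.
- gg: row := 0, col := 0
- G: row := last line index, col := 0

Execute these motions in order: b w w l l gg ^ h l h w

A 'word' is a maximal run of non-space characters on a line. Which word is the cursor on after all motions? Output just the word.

Answer: cyan

Derivation:
After 1 (b): row=0 col=0 char='z'
After 2 (w): row=0 col=5 char='c'
After 3 (w): row=0 col=11 char='s'
After 4 (l): row=0 col=12 char='t'
After 5 (l): row=0 col=13 char='a'
After 6 (gg): row=0 col=0 char='z'
After 7 (^): row=0 col=0 char='z'
After 8 (h): row=0 col=0 char='z'
After 9 (l): row=0 col=1 char='e'
After 10 (h): row=0 col=0 char='z'
After 11 (w): row=0 col=5 char='c'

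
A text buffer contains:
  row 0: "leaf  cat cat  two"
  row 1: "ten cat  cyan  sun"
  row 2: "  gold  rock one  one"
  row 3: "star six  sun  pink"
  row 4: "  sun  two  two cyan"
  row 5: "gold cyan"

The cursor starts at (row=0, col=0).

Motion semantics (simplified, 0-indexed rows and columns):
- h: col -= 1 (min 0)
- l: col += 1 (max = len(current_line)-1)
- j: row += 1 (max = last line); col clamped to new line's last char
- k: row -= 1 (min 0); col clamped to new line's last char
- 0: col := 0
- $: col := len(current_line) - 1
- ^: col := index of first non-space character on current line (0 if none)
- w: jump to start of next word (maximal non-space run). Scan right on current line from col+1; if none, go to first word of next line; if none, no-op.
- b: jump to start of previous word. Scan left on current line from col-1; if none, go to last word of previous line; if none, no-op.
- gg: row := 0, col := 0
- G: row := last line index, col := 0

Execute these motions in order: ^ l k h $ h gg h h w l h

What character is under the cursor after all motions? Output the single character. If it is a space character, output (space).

After 1 (^): row=0 col=0 char='l'
After 2 (l): row=0 col=1 char='e'
After 3 (k): row=0 col=1 char='e'
After 4 (h): row=0 col=0 char='l'
After 5 ($): row=0 col=17 char='o'
After 6 (h): row=0 col=16 char='w'
After 7 (gg): row=0 col=0 char='l'
After 8 (h): row=0 col=0 char='l'
After 9 (h): row=0 col=0 char='l'
After 10 (w): row=0 col=6 char='c'
After 11 (l): row=0 col=7 char='a'
After 12 (h): row=0 col=6 char='c'

Answer: c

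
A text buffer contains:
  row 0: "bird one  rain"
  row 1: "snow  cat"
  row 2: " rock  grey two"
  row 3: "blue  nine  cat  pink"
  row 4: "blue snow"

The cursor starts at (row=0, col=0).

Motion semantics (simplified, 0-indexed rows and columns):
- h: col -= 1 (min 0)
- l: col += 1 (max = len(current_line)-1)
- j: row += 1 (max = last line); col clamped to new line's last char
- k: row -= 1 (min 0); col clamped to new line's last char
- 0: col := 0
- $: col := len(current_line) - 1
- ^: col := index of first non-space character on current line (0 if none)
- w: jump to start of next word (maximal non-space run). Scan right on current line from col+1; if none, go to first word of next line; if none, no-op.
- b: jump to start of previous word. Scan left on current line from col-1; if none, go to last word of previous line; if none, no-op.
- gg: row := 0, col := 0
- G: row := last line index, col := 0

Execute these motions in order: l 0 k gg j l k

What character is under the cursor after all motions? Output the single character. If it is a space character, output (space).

Answer: i

Derivation:
After 1 (l): row=0 col=1 char='i'
After 2 (0): row=0 col=0 char='b'
After 3 (k): row=0 col=0 char='b'
After 4 (gg): row=0 col=0 char='b'
After 5 (j): row=1 col=0 char='s'
After 6 (l): row=1 col=1 char='n'
After 7 (k): row=0 col=1 char='i'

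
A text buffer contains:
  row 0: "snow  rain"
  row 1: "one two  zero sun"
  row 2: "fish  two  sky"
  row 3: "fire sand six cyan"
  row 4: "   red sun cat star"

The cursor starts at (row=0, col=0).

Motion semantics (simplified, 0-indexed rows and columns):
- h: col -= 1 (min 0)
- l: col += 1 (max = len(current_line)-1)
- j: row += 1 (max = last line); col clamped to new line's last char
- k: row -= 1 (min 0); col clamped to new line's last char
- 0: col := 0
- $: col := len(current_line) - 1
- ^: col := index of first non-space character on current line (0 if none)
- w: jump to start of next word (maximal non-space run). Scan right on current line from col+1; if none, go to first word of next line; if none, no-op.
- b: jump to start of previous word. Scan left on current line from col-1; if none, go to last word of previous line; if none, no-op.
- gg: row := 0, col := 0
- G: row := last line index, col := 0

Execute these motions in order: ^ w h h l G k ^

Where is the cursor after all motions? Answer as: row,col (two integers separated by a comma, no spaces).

Answer: 3,0

Derivation:
After 1 (^): row=0 col=0 char='s'
After 2 (w): row=0 col=6 char='r'
After 3 (h): row=0 col=5 char='_'
After 4 (h): row=0 col=4 char='_'
After 5 (l): row=0 col=5 char='_'
After 6 (G): row=4 col=0 char='_'
After 7 (k): row=3 col=0 char='f'
After 8 (^): row=3 col=0 char='f'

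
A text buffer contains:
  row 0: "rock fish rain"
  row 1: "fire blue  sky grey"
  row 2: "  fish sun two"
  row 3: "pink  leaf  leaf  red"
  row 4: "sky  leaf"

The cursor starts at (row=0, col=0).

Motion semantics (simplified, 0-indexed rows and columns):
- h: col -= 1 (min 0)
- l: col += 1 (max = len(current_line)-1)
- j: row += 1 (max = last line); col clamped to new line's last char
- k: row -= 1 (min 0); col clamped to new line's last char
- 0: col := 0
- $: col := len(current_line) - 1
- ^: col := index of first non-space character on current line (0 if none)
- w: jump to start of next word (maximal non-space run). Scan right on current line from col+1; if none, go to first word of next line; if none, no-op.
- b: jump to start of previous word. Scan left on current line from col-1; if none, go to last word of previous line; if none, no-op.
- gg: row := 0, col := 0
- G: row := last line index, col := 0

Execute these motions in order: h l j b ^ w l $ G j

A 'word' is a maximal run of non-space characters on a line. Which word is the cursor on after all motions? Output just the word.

After 1 (h): row=0 col=0 char='r'
After 2 (l): row=0 col=1 char='o'
After 3 (j): row=1 col=1 char='i'
After 4 (b): row=1 col=0 char='f'
After 5 (^): row=1 col=0 char='f'
After 6 (w): row=1 col=5 char='b'
After 7 (l): row=1 col=6 char='l'
After 8 ($): row=1 col=18 char='y'
After 9 (G): row=4 col=0 char='s'
After 10 (j): row=4 col=0 char='s'

Answer: sky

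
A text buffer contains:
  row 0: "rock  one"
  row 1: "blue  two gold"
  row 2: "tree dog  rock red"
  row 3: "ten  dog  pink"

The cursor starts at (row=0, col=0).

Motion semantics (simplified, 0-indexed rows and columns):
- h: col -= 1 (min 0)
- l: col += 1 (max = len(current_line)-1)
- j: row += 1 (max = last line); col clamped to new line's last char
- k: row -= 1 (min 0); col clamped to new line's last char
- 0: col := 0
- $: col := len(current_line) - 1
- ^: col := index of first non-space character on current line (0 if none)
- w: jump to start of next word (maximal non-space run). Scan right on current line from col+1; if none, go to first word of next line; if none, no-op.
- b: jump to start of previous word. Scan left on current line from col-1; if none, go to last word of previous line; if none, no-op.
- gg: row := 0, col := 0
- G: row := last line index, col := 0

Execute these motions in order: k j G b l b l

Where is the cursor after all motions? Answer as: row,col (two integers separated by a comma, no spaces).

Answer: 2,16

Derivation:
After 1 (k): row=0 col=0 char='r'
After 2 (j): row=1 col=0 char='b'
After 3 (G): row=3 col=0 char='t'
After 4 (b): row=2 col=15 char='r'
After 5 (l): row=2 col=16 char='e'
After 6 (b): row=2 col=15 char='r'
After 7 (l): row=2 col=16 char='e'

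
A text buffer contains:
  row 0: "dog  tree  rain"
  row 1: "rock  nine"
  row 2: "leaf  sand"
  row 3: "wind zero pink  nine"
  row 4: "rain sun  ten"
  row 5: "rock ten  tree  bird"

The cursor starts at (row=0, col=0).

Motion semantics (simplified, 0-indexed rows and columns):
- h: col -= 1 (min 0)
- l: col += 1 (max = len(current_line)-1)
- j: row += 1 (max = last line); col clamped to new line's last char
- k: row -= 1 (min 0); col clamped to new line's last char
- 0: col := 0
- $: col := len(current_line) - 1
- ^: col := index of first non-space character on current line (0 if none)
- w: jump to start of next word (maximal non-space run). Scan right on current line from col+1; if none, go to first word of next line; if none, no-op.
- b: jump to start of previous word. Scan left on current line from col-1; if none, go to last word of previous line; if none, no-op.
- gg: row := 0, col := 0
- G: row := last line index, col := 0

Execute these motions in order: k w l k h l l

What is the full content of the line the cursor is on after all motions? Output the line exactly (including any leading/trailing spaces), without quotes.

Answer: dog  tree  rain

Derivation:
After 1 (k): row=0 col=0 char='d'
After 2 (w): row=0 col=5 char='t'
After 3 (l): row=0 col=6 char='r'
After 4 (k): row=0 col=6 char='r'
After 5 (h): row=0 col=5 char='t'
After 6 (l): row=0 col=6 char='r'
After 7 (l): row=0 col=7 char='e'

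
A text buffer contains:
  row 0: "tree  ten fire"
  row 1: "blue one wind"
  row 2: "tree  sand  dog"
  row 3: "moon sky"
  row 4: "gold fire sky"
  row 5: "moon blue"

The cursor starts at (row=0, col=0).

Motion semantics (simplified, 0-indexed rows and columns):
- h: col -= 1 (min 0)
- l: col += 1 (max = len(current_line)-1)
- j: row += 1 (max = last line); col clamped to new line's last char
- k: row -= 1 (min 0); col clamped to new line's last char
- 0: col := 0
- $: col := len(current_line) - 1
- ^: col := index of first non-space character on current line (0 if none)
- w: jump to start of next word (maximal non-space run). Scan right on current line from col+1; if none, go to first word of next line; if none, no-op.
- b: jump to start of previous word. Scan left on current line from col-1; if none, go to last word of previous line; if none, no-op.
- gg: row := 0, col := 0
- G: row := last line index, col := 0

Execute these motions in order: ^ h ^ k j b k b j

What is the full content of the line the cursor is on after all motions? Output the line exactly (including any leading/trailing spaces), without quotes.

After 1 (^): row=0 col=0 char='t'
After 2 (h): row=0 col=0 char='t'
After 3 (^): row=0 col=0 char='t'
After 4 (k): row=0 col=0 char='t'
After 5 (j): row=1 col=0 char='b'
After 6 (b): row=0 col=10 char='f'
After 7 (k): row=0 col=10 char='f'
After 8 (b): row=0 col=6 char='t'
After 9 (j): row=1 col=6 char='n'

Answer: blue one wind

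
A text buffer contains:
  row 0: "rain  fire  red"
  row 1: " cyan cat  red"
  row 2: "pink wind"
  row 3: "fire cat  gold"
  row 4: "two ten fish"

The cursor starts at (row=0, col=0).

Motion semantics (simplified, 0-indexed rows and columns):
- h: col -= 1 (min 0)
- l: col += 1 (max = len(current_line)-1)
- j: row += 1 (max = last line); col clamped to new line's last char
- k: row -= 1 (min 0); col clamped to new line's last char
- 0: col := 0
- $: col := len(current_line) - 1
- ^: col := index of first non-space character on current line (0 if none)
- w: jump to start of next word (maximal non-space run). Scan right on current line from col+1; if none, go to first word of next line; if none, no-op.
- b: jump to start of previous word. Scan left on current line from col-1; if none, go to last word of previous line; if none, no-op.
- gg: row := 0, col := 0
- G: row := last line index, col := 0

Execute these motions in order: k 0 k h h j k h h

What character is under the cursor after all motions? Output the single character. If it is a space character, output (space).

Answer: r

Derivation:
After 1 (k): row=0 col=0 char='r'
After 2 (0): row=0 col=0 char='r'
After 3 (k): row=0 col=0 char='r'
After 4 (h): row=0 col=0 char='r'
After 5 (h): row=0 col=0 char='r'
After 6 (j): row=1 col=0 char='_'
After 7 (k): row=0 col=0 char='r'
After 8 (h): row=0 col=0 char='r'
After 9 (h): row=0 col=0 char='r'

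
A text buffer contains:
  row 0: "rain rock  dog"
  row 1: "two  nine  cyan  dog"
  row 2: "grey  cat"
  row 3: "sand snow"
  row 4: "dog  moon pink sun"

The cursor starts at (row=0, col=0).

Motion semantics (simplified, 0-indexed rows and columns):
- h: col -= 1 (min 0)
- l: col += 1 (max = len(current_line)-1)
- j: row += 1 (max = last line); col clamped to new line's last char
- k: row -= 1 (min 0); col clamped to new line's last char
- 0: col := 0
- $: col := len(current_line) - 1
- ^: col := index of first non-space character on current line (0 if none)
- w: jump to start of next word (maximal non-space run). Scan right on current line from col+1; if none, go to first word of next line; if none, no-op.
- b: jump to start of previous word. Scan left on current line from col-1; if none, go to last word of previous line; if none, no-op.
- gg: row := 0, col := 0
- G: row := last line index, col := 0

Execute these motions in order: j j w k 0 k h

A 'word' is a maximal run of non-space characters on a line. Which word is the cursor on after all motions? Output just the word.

After 1 (j): row=1 col=0 char='t'
After 2 (j): row=2 col=0 char='g'
After 3 (w): row=2 col=6 char='c'
After 4 (k): row=1 col=6 char='i'
After 5 (0): row=1 col=0 char='t'
After 6 (k): row=0 col=0 char='r'
After 7 (h): row=0 col=0 char='r'

Answer: rain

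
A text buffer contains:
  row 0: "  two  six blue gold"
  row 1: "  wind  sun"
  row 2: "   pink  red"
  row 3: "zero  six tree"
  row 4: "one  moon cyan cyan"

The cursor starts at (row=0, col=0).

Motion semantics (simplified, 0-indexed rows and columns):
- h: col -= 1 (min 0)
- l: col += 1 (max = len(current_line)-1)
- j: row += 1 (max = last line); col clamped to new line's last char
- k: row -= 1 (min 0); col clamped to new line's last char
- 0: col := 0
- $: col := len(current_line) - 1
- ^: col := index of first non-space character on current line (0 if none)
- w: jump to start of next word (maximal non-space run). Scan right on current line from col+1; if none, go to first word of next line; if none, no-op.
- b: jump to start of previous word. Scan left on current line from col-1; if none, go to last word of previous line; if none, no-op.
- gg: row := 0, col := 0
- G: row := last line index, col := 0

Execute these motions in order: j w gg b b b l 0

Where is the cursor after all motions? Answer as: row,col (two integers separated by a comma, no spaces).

Answer: 0,0

Derivation:
After 1 (j): row=1 col=0 char='_'
After 2 (w): row=1 col=2 char='w'
After 3 (gg): row=0 col=0 char='_'
After 4 (b): row=0 col=0 char='_'
After 5 (b): row=0 col=0 char='_'
After 6 (b): row=0 col=0 char='_'
After 7 (l): row=0 col=1 char='_'
After 8 (0): row=0 col=0 char='_'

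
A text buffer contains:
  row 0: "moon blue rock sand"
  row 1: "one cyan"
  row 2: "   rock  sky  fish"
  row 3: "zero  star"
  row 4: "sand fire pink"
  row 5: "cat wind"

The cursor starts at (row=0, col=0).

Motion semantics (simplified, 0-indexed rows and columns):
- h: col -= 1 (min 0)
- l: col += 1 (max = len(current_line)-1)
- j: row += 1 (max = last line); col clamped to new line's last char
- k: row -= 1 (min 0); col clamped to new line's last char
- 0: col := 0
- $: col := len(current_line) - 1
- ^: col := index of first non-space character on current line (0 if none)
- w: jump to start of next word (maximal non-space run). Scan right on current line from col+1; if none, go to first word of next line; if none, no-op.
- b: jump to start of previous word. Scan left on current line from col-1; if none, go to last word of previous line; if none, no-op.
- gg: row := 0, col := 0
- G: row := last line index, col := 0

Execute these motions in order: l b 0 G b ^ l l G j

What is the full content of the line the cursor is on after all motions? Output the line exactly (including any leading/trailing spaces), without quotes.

After 1 (l): row=0 col=1 char='o'
After 2 (b): row=0 col=0 char='m'
After 3 (0): row=0 col=0 char='m'
After 4 (G): row=5 col=0 char='c'
After 5 (b): row=4 col=10 char='p'
After 6 (^): row=4 col=0 char='s'
After 7 (l): row=4 col=1 char='a'
After 8 (l): row=4 col=2 char='n'
After 9 (G): row=5 col=0 char='c'
After 10 (j): row=5 col=0 char='c'

Answer: cat wind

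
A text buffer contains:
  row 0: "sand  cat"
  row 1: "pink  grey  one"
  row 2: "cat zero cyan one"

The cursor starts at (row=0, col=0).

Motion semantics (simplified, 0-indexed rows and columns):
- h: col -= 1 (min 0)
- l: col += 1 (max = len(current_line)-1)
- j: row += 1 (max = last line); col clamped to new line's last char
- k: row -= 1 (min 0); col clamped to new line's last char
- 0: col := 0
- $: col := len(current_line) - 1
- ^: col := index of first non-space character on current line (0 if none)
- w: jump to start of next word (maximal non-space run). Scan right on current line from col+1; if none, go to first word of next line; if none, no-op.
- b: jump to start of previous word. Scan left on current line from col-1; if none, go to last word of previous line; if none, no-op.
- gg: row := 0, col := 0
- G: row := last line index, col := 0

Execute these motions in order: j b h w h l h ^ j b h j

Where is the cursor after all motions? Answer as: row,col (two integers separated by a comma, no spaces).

After 1 (j): row=1 col=0 char='p'
After 2 (b): row=0 col=6 char='c'
After 3 (h): row=0 col=5 char='_'
After 4 (w): row=0 col=6 char='c'
After 5 (h): row=0 col=5 char='_'
After 6 (l): row=0 col=6 char='c'
After 7 (h): row=0 col=5 char='_'
After 8 (^): row=0 col=0 char='s'
After 9 (j): row=1 col=0 char='p'
After 10 (b): row=0 col=6 char='c'
After 11 (h): row=0 col=5 char='_'
After 12 (j): row=1 col=5 char='_'

Answer: 1,5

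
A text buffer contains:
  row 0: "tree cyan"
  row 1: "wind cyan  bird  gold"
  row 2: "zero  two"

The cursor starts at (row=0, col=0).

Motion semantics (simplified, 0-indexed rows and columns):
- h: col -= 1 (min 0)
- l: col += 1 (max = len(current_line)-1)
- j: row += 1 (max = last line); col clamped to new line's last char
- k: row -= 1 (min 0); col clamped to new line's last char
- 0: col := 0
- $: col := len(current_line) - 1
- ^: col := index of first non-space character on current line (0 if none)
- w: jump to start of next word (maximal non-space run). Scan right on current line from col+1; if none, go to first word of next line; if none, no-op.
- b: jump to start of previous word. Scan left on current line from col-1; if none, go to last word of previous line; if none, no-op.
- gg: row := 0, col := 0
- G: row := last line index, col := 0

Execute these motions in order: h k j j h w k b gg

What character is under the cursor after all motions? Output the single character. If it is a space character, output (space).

After 1 (h): row=0 col=0 char='t'
After 2 (k): row=0 col=0 char='t'
After 3 (j): row=1 col=0 char='w'
After 4 (j): row=2 col=0 char='z'
After 5 (h): row=2 col=0 char='z'
After 6 (w): row=2 col=6 char='t'
After 7 (k): row=1 col=6 char='y'
After 8 (b): row=1 col=5 char='c'
After 9 (gg): row=0 col=0 char='t'

Answer: t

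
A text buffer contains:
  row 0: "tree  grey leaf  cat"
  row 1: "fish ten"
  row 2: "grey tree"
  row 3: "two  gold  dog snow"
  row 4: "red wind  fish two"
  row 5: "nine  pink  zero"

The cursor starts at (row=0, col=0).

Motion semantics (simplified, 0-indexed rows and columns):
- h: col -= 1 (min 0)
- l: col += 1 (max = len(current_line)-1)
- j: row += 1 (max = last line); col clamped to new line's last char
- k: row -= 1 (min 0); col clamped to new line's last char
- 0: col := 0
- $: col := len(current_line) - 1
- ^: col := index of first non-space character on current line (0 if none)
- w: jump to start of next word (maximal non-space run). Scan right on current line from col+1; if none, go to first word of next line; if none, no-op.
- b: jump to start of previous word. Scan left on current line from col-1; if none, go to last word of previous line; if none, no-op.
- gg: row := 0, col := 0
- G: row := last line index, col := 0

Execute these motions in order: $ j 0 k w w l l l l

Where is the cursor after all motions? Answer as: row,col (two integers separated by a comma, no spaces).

After 1 ($): row=0 col=19 char='t'
After 2 (j): row=1 col=7 char='n'
After 3 (0): row=1 col=0 char='f'
After 4 (k): row=0 col=0 char='t'
After 5 (w): row=0 col=6 char='g'
After 6 (w): row=0 col=11 char='l'
After 7 (l): row=0 col=12 char='e'
After 8 (l): row=0 col=13 char='a'
After 9 (l): row=0 col=14 char='f'
After 10 (l): row=0 col=15 char='_'

Answer: 0,15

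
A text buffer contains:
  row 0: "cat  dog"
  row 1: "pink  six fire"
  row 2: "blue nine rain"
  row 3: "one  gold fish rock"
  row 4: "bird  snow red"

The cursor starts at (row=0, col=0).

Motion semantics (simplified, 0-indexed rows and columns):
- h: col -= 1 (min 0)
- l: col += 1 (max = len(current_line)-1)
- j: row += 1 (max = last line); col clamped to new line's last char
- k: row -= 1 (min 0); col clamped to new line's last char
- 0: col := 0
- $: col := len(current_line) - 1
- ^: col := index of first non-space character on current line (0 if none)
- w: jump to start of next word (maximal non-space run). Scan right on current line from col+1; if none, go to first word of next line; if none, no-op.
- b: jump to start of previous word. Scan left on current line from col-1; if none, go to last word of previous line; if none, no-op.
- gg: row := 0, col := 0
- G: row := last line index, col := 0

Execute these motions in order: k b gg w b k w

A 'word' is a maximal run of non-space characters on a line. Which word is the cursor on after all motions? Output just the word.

After 1 (k): row=0 col=0 char='c'
After 2 (b): row=0 col=0 char='c'
After 3 (gg): row=0 col=0 char='c'
After 4 (w): row=0 col=5 char='d'
After 5 (b): row=0 col=0 char='c'
After 6 (k): row=0 col=0 char='c'
After 7 (w): row=0 col=5 char='d'

Answer: dog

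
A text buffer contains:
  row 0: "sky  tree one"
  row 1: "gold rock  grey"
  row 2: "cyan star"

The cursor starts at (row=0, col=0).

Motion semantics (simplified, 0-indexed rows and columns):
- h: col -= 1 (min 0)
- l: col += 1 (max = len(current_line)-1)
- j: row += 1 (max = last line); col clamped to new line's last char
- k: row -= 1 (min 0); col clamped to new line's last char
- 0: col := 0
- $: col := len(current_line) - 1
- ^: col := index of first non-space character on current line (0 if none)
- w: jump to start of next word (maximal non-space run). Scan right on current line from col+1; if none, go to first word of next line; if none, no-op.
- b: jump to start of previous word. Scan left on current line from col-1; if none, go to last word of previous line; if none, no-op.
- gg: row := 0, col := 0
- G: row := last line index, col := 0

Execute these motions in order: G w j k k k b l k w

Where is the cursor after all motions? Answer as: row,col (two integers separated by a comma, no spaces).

Answer: 0,5

Derivation:
After 1 (G): row=2 col=0 char='c'
After 2 (w): row=2 col=5 char='s'
After 3 (j): row=2 col=5 char='s'
After 4 (k): row=1 col=5 char='r'
After 5 (k): row=0 col=5 char='t'
After 6 (k): row=0 col=5 char='t'
After 7 (b): row=0 col=0 char='s'
After 8 (l): row=0 col=1 char='k'
After 9 (k): row=0 col=1 char='k'
After 10 (w): row=0 col=5 char='t'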